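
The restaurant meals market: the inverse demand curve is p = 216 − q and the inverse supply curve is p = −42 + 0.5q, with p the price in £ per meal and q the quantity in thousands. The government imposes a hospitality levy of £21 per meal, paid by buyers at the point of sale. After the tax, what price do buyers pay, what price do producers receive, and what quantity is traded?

Buyers pay £58; producers receive £37; quantity = 158.

Inverting to q(p) form: qd = 216 − p; qs = 2p + 84.
Without the tax, 216 − p = 2p + 84 gives 3p = 132, so p* = £44 and q* = 172.
With the tax collected from buyers, demand (in seller-price terms) shifts: qd = 216 − (p + 21).
Solving gives q = 158 with buyers paying £58 and producers receiving £37 (the £21 wedge).
The less price-elastic side of the market bears the larger share of a per-unit tax.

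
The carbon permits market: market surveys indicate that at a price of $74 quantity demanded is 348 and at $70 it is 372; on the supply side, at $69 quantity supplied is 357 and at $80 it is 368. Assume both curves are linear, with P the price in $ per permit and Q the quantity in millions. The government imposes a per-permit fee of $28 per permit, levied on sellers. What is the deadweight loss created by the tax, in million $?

Demand slope: (372 − 348)/(70 − 74) = -6, so Qd = 792 − 6P.
Supply slope: (368 − 357)/(80 − 69) = 1, so Qs = P + 288.
Before the tax: set 792 − 6P = P + 288 → P* = $72, Q* = 360.
With the tax collected from sellers, supply shifts: Qs = (P − 28) + 288.
New equilibrium: consumers pay $76, sellers receive $48, Q = 336. (Wedge: Pb − Ps = 28.)
Quantity falls by |ΔQ| = |360 − 336| = 24.
DWL = ½ · t · |ΔQ| = ½ · 28 · 24 = $336.

Deadweight loss = $336 million.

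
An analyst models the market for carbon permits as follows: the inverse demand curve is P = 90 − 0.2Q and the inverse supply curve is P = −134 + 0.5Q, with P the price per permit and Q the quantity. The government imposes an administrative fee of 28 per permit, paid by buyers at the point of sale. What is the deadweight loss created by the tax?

Deadweight loss = 560.

Rewrite in direct form: Qd = 450 − 5P and Qs = 2P + 268.
Before the tax: set 450 − 5P = 2P + 268 → P* = 26, Q* = 320.
With the tax collected from buyers, demand (in seller-price terms) shifts: Qd = 450 − 5(P + 28).
Solving gives Q = 280 with buyers paying 34 and suppliers receiving 6 (the 28 wedge).
Quantity falls by |ΔQ| = |320 − 280| = 40.
DWL = ½ · t · |ΔQ| = ½ · 28 · 40 = 560.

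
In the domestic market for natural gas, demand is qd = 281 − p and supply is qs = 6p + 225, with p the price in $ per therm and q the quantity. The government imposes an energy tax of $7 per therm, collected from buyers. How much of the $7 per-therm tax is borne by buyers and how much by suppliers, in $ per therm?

Before the tax: set 281 − p = 6p + 225 → p* = $8, q* = 273.
With the tax collected from buyers, demand (in seller-price terms) shifts: qd = 281 − (p + 7).
Solving gives q = 267 with buyers paying $14 and suppliers receiving $7 (the $7 wedge).
Burden on buyers: $6; on suppliers: $1. (They sum to $7.)
The less price-elastic side of the market bears the larger share of a per-unit tax.

Buyers bear $6 per therm; suppliers bear $1 per therm.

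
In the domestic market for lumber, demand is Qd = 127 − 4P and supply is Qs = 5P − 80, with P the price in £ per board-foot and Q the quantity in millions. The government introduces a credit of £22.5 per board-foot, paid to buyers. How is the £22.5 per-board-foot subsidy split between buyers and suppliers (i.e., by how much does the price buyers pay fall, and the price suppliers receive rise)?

Before the subsidy: set 127 − 4P = 5P − 80 → P* = £23, Q* = 35.
With a per-unit subsidy paid to buyers, each effectively pays P − 22.5, so demand becomes Qd = 127 − 4(P − 22.5).
Solving gives Q = 85 with buyers paying £10.5 and suppliers receiving £33 (the £22.5 wedge).
Gain to buyers: £12.5; to suppliers: £10. (They sum to £22.5.)

Buyers gain £12.5 per board-foot; suppliers gain £10 per board-foot.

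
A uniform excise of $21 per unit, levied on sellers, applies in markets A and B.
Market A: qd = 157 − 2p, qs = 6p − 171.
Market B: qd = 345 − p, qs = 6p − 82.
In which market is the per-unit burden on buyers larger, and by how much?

Market A: pre-tax p* = $41, q* = 75; post-tax q = 43.5; per-unit burden on buyers = $15.75.
Market B: pre-tax p* = $61, q* = 284; post-tax q = 266; per-unit burden on buyers = $18.
Difference: $15.75 vs $18 → market B is larger by $2.25.

Market B, by $2.25.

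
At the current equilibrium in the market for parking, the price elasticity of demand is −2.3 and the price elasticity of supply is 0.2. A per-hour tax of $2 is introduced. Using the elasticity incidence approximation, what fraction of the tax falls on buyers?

Incidence ratio: buyers' share ≈ εs / (εs + |εd|) = 0.2 / (0.2 + 2.3) = 0.08.
Supply is the less elastic side, so buyers bear the smaller share.

Buyers' share ≈ 0.08.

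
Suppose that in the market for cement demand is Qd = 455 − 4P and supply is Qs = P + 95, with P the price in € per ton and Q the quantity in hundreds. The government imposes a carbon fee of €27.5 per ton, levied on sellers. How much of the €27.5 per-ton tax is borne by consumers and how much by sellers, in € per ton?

Before the tax: set 455 − 4P = P + 95 → P* = €72, Q* = 167.
With the tax collected from sellers, supply shifts: Qs = (P − 27.5) + 95.
Solving gives Q = 145 with consumers paying €77.5 and sellers receiving €50 (the €27.5 wedge).
Burden on consumers: €5.5; on sellers: €22. (They sum to €27.5.)
The less price-elastic side of the market bears the larger share of a per-unit tax.

Consumers bear €5.5 per ton; sellers bear €22 per ton.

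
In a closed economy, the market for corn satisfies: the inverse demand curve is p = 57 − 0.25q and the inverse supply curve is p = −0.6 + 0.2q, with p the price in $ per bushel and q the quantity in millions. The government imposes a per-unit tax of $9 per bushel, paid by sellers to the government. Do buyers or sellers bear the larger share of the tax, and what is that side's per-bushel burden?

Buyers bear the larger share: $5 per bushel.

Inverting to q(p) form: qd = 228 − 4p; qs = 5p + 3.
Before the tax: set 228 − 4p = 5p + 3 → p* = $25, q* = 128.
With the tax collected from sellers, supply shifts: qs = 5(p − 9) + 3.
Solving gives q = 108 with buyers paying $30 and sellers receiving $21 (the $9 wedge).
Per-bushel burden: buyers $5, sellers $4.
Buyers take the larger share because demand is less price-elastic here (demand slope 4 vs supply slope 5).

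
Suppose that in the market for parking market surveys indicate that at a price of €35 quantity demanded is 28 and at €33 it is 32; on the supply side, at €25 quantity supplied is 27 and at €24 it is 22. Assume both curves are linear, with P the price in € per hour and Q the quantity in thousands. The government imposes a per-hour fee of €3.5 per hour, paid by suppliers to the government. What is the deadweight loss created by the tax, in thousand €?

Deadweight loss = €8.75 thousand.

Demand slope: (32 − 28)/(33 − 35) = -2, so Qd = 98 − 2P.
Supply slope: (22 − 27)/(24 − 25) = 5, so Qs = 5P − 98.
Without the tax, 98 − 2P = 5P − 98 gives 7P = 196, so P* = €28 and Q* = 42.
With the tax collected from suppliers, supply shifts: Qs = 5(P − 3.5) − 98.
Solving gives Q = 37 with buyers paying €30.5 and suppliers receiving €27 (the €3.5 wedge).
Quantity falls by |ΔQ| = |42 − 37| = 5.
DWL = ½ · t · |ΔQ| = ½ · 3.5 · 5 = €8.75.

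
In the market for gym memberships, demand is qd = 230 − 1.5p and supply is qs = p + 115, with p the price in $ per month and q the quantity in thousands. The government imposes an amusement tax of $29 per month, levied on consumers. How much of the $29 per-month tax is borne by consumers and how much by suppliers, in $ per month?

Consumers bear $11.6 per month; suppliers bear $17.4 per month.

Before the tax: set 230 − 1.5p = p + 115 → p* = $46, q* = 161.
With the tax collected from consumers, demand (in seller-price terms) shifts: qd = 230 − 1.5(p + 29).
Solving gives q = 143.6 with consumers paying $57.6 and suppliers receiving $28.6 (the $29 wedge).
Burden on consumers: $11.6; on suppliers: $17.4. (They sum to $29.)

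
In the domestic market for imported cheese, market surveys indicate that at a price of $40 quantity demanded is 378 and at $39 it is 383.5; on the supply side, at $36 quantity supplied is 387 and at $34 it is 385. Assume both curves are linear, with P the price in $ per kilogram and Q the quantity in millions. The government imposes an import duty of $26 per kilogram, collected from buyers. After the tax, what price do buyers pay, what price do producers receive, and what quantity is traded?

Demand slope: (383.5 − 378)/(39 − 40) = -5.5, so Qd = 598 − 5.5P.
Supply slope: (385 − 387)/(34 − 36) = 1, so Qs = P + 351.
Without the tax, 598 − 5.5P = P + 351 gives 6.5P = 247, so P* = $38 and Q* = 389.
With the tax collected from buyers, demand (in seller-price terms) shifts: Qd = 598 − 5.5(P + 26).
New equilibrium: buyers pay $42, producers receive $16, Q = 367. (Wedge: Pb − Ps = 26.)

Buyers pay $42; producers receive $16; quantity = 367.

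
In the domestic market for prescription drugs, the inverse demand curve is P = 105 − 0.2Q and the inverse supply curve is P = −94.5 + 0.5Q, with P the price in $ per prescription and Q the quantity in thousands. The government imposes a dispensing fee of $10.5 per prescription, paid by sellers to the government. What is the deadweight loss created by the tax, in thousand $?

Deadweight loss = $78.75 thousand.

Inverting to Q(P) form: Qd = 525 − 5P; Qs = 2P + 189.
Before the tax: set 525 − 5P = 2P + 189 → P* = $48, Q* = 285.
With the tax collected from sellers, supply shifts: Qs = 2(P − 10.5) + 189.
Solving gives Q = 270 with consumers paying $51 and sellers receiving $40.5 (the $10.5 wedge).
Quantity falls by |ΔQ| = |285 − 270| = 15.
DWL = ½ · t · |ΔQ| = ½ · 10.5 · 15 = $78.75.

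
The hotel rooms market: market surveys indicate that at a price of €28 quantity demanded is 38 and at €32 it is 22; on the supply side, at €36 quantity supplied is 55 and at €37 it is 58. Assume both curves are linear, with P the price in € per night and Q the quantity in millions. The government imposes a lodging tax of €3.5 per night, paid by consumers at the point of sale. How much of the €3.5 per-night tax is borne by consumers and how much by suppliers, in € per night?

Consumers bear €1.5 per night; suppliers bear €2 per night.

Demand slope: (22 − 38)/(32 − 28) = -4, so Qd = 150 − 4P.
Supply slope: (58 − 55)/(37 − 36) = 3, so Qs = 3P − 53.
Without the tax, 150 − 4P = 3P − 53 gives 7P = 203, so P* = €29 and Q* = 34.
With the tax collected from consumers, demand (in seller-price terms) shifts: Qd = 150 − 4(P + 3.5).
Solving gives Q = 28 with consumers paying €30.5 and suppliers receiving €27 (the €3.5 wedge).
Burden on consumers: €1.5; on suppliers: €2. (They sum to €3.5.)
The less price-elastic side of the market bears the larger share of a per-unit tax.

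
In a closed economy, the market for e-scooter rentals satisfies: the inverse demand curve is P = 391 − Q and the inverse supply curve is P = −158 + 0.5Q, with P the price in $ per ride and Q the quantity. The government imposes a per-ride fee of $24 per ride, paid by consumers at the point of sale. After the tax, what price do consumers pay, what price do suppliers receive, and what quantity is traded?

Inverting to Q(P) form: Qd = 391 − P; Qs = 2P + 316.
Without the tax, 391 − P = 2P + 316 gives 3P = 75, so P* = $25 and Q* = 366.
With the tax collected from consumers, demand (in seller-price terms) shifts: Qd = 391 − (P + 24).
Solving gives Q = 350 with consumers paying $41 and suppliers receiving $17 (the $24 wedge).
The less price-elastic side of the market bears the larger share of a per-unit tax.

Consumers pay $41; suppliers receive $17; quantity = 350.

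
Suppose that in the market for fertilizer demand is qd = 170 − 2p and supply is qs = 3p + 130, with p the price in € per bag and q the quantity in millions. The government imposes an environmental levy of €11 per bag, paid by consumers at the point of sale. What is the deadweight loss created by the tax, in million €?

Deadweight loss = €72.6 million.

Without the tax, 170 − 2p = 3p + 130 gives 5p = 40, so p* = €8 and q* = 154.
With the tax collected from consumers, demand (in seller-price terms) shifts: qd = 170 − 2(p + 11).
New equilibrium: consumers pay €14.6, producers receive €3.6, q = 140.8. (Wedge: pb − ps = 11.)
Quantity falls by |ΔQ| = |154 − 140.8| = 13.2.
DWL = ½ · t · |ΔQ| = ½ · 11 · 13.2 = €72.6.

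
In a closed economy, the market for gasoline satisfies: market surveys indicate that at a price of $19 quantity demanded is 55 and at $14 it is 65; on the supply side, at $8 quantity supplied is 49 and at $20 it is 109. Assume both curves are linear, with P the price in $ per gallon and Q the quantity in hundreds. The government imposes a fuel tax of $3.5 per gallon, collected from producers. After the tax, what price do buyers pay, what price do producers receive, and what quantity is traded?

Buyers pay $14.5; producers receive $11; quantity = 64.

Demand slope: (65 − 55)/(14 − 19) = -2, so Qd = 93 − 2P.
Supply slope: (109 − 49)/(20 − 8) = 5, so Qs = 5P + 9.
Without the tax, 93 − 2P = 5P + 9 gives 7P = 84, so P* = $12 and Q* = 69.
With the tax collected from producers, supply shifts: Qs = 5(P − 3.5) + 9.
New equilibrium: buyers pay $14.5, producers receive $11, Q = 64. (Wedge: Pb − Ps = 3.5.)
The less price-elastic side of the market bears the larger share of a per-unit tax.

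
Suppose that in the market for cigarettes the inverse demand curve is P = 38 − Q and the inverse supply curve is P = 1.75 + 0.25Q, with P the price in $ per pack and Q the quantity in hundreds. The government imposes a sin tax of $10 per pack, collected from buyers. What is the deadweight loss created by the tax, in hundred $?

Rewrite in direct form: Qd = 38 − P and Qs = 4P − 7.
Without the tax, 38 − P = 4P − 7 gives 5P = 45, so P* = $9 and Q* = 29.
With the tax collected from buyers, demand (in seller-price terms) shifts: Qd = 38 − (P + 10).
New equilibrium: buyers pay $17, producers receive $7, Q = 21. (Wedge: Pb − Ps = 10.)
Quantity falls by |ΔQ| = |29 − 21| = 8.
DWL = ½ · t · |ΔQ| = ½ · 10 · 8 = $40.

Deadweight loss = $40 hundred.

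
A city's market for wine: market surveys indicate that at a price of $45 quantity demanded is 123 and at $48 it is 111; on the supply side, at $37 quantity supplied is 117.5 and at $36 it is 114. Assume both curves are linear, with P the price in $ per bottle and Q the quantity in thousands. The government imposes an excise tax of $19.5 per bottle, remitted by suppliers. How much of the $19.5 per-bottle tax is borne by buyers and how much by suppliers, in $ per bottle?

Demand slope: (111 − 123)/(48 − 45) = -4, so Qd = 303 − 4P.
Supply slope: (114 − 117.5)/(36 − 37) = 3.5, so Qs = 3.5P − 12.
Before the tax: set 303 − 4P = 3.5P − 12 → P* = $42, Q* = 135.
With the tax collected from suppliers, supply shifts: Qs = 3.5(P − 19.5) − 12.
Solving gives Q = 98.6 with buyers paying $51.1 and suppliers receiving $31.6 (the $19.5 wedge).
Burden on buyers: $9.1; on suppliers: $10.4. (They sum to $19.5.)
The less price-elastic side of the market bears the larger share of a per-unit tax.

Buyers bear $9.1 per bottle; suppliers bear $10.4 per bottle.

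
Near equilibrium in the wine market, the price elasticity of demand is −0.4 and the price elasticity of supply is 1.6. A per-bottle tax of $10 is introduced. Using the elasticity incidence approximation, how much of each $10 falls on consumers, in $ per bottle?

Consumers bear ≈ $8 per bottle.

Incidence ratio: consumers' share ≈ εs / (εs + |εd|) = 1.6 / (1.6 + 0.4) = 0.8.
So consumers bear ≈ 0.8 × $10 = $8; sellers bear $2.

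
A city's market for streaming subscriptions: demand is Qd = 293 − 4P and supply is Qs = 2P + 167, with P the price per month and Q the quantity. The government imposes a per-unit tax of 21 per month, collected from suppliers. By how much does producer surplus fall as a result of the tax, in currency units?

Producer surplus falls by 2730.

Without the tax, 293 − 4P = 2P + 167 gives 6P = 126, so P* = 21 and Q* = 209.
With the tax collected from suppliers, supply shifts: Qs = 2(P − 21) + 167.
Solving gives Q = 181 with buyers paying 28 and suppliers receiving 7 (the 21 wedge).
ΔPS is the trapezoid between Q = 181 and Q = 209 of height 14: ½ · (209 + 181) · 14 = 2730.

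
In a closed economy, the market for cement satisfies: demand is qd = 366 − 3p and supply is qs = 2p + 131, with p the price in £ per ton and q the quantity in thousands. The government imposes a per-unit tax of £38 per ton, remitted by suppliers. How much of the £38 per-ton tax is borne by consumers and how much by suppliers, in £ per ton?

Without the tax, 366 − 3p = 2p + 131 gives 5p = 235, so p* = £47 and q* = 225.
With the tax collected from suppliers, supply shifts: qs = 2(p − 38) + 131.
Solving gives q = 179.4 with consumers paying £62.2 and suppliers receiving £24.2 (the £38 wedge).
Burden on consumers: £15.2; on suppliers: £22.8. (They sum to £38.)

Consumers bear £15.2 per ton; suppliers bear £22.8 per ton.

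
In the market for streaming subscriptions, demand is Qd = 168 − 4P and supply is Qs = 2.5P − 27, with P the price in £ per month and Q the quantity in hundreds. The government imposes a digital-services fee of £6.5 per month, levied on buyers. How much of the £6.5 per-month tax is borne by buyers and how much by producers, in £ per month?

Before the tax: set 168 − 4P = 2.5P − 27 → P* = £30, Q* = 48.
With the tax collected from buyers, demand (in seller-price terms) shifts: Qd = 168 − 4(P + 6.5).
New equilibrium: buyers pay £32.5, producers receive £26, Q = 38. (Wedge: Pb − Ps = 6.5.)
Burden on buyers: £2.5; on producers: £4. (They sum to £6.5.)
The less price-elastic side of the market bears the larger share of a per-unit tax.

Buyers bear £2.5 per month; producers bear £4 per month.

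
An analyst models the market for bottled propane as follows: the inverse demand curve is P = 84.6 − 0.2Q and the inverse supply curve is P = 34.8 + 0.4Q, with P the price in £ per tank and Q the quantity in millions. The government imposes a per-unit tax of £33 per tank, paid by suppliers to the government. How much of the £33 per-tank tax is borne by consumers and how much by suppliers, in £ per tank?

Inverting to Q(P) form: Qd = 423 − 5P; Qs = 2.5P − 87.
Without the tax, 423 − 5P = 2.5P − 87 gives 7.5P = 510, so P* = £68 and Q* = 83.
With the tax collected from suppliers, supply shifts: Qs = 2.5(P − 33) − 87.
New equilibrium: consumers pay £79, suppliers receive £46, Q = 28. (Wedge: Pb − Ps = 33.)
Burden on consumers: £11; on suppliers: £22. (They sum to £33.)

Consumers bear £11 per tank; suppliers bear £22 per tank.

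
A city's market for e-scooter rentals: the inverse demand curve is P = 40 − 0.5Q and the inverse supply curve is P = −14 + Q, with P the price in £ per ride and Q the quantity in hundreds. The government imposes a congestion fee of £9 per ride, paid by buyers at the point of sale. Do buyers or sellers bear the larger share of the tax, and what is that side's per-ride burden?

Rewrite in direct form: Qd = 80 − 2P and Qs = P + 14.
Without the tax, 80 − 2P = P + 14 gives 3P = 66, so P* = £22 and Q* = 36.
With the tax collected from buyers, demand (in seller-price terms) shifts: Qd = 80 − 2(P + 9).
New equilibrium: buyers pay £25, sellers receive £16, Q = 30. (Wedge: Pb − Ps = 9.)
Per-ride burden: buyers £3, sellers £6.
Sellers take the larger share because supply is less price-elastic here (demand slope 2 vs supply slope 1).
The less price-elastic side of the market bears the larger share of a per-unit tax.

Sellers bear the larger share: £6 per ride.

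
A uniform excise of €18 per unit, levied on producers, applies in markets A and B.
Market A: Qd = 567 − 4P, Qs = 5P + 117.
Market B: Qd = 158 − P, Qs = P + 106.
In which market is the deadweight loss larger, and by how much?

Market A, by €279.

Market A: pre-tax P* = €50, Q* = 367; post-tax Q = 327; deadweight loss = €360.
Market B: pre-tax P* = €26, Q* = 132; post-tax Q = 123; deadweight loss = €81.
Difference: €360 vs €81 → market A is larger by €279.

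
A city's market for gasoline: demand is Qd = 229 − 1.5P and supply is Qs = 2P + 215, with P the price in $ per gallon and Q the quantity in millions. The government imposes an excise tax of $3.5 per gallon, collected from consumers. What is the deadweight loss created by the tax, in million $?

Deadweight loss = $5.25 million.

Before the tax: set 229 − 1.5P = 2P + 215 → P* = $4, Q* = 223.
With the tax collected from consumers, demand (in seller-price terms) shifts: Qd = 229 − 1.5(P + 3.5).
New equilibrium: consumers pay $6, suppliers receive $2.5, Q = 220. (Wedge: Pb − Ps = 3.5.)
Quantity falls by |ΔQ| = |223 − 220| = 3.
DWL = ½ · t · |ΔQ| = ½ · 3.5 · 3 = $5.25.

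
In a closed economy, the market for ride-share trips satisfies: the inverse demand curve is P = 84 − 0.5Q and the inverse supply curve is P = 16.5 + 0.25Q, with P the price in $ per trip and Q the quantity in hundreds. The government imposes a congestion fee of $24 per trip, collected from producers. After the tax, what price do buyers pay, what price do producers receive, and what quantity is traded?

Buyers pay $55; producers receive $31; quantity = 58.

Rewrite in direct form: Qd = 168 − 2P and Qs = 4P − 66.
Before the tax: set 168 − 2P = 4P − 66 → P* = $39, Q* = 90.
With the tax collected from producers, supply shifts: Qs = 4(P − 24) − 66.
New equilibrium: buyers pay $55, producers receive $31, Q = 58. (Wedge: Pb − Ps = 24.)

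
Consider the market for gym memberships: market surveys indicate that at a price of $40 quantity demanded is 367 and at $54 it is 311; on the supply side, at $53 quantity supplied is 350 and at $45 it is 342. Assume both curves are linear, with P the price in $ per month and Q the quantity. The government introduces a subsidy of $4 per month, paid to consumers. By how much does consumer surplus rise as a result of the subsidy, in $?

Consumer surplus rises by $275.68.

Demand slope: (311 − 367)/(54 − 40) = -4, so Qd = 527 − 4P.
Supply slope: (342 − 350)/(45 − 53) = 1, so Qs = P + 297.
Without the subsidy, 527 − 4P = P + 297 gives 5P = 230, so P* = $46 and Q* = 343.
With a per-unit subsidy paid to consumers, each effectively pays P − 4, so demand becomes Qd = 527 − 4(P − 4).
New equilibrium: consumers pay $45.2, producers receive $49.2, Q = 346.2. (Wedge: Pb − Ps = −4.)
ΔCS is the trapezoid between Q = 346.2 and Q = 343 of height $0.8: ½ · (343 + 346.2) · 0.8 = $275.68.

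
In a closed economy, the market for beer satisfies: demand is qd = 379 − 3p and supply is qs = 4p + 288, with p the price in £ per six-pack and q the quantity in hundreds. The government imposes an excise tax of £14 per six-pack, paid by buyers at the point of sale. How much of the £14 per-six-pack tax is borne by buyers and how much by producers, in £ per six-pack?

Buyers bear £8 per six-pack; producers bear £6 per six-pack.

Without the tax, 379 − 3p = 4p + 288 gives 7p = 91, so p* = £13 and q* = 340.
With the tax collected from buyers, demand (in seller-price terms) shifts: qd = 379 − 3(p + 14).
New equilibrium: buyers pay £21, producers receive £7, q = 316. (Wedge: pb − ps = 14.)
Burden on buyers: £8; on producers: £6. (They sum to £14.)
The less price-elastic side of the market bears the larger share of a per-unit tax.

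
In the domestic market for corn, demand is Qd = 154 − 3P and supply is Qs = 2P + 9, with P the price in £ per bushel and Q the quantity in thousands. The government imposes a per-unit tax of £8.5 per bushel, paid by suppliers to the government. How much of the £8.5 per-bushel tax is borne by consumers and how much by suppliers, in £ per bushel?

Consumers bear £3.4 per bushel; suppliers bear £5.1 per bushel.

Without the tax, 154 − 3P = 2P + 9 gives 5P = 145, so P* = £29 and Q* = 67.
With the tax collected from suppliers, supply shifts: Qs = 2(P − 8.5) + 9.
Solving gives Q = 56.8 with consumers paying £32.4 and suppliers receiving £23.9 (the £8.5 wedge).
Burden on consumers: £3.4; on suppliers: £5.1. (They sum to £8.5.)
The less price-elastic side of the market bears the larger share of a per-unit tax.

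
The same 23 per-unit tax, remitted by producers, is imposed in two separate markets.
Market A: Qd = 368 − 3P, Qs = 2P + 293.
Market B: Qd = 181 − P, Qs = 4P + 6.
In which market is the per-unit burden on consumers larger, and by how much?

Market A: pre-tax P* = 15, Q* = 323; post-tax Q = 295.4; per-unit burden on consumers = 9.2.
Market B: pre-tax P* = 35, Q* = 146; post-tax Q = 127.6; per-unit burden on consumers = 18.4.
Difference: 9.2 vs 18.4 → market B is larger by 9.2.

Market B, by 9.2.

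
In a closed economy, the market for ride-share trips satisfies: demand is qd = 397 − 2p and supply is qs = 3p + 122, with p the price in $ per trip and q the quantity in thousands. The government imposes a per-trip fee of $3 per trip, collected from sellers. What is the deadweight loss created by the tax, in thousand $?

Deadweight loss = $5.4 thousand.

Without the tax, 397 − 2p = 3p + 122 gives 5p = 275, so p* = $55 and q* = 287.
With the tax collected from sellers, supply shifts: qs = 3(p − 3) + 122.
New equilibrium: consumers pay $56.8, sellers receive $53.8, q = 283.4. (Wedge: pb − ps = 3.)
Quantity falls by |ΔQ| = |287 − 283.4| = 3.6.
DWL = ½ · t · |ΔQ| = ½ · 3 · 3.6 = $5.4.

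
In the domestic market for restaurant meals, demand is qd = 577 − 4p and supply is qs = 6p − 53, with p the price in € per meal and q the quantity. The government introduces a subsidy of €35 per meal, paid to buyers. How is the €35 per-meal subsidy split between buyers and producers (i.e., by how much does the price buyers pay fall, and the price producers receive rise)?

Before the subsidy: set 577 − 4p = 6p − 53 → p* = €63, q* = 325.
With a per-unit subsidy paid to buyers, each effectively pays p − 35, so demand becomes qd = 577 − 4(p − 35).
Solving gives q = 409 with buyers paying €42 and producers receiving €77 (the €35 wedge).
Gain to buyers: €21; to producers: €14. (They sum to €35.)

Buyers gain €21 per meal; producers gain €14 per meal.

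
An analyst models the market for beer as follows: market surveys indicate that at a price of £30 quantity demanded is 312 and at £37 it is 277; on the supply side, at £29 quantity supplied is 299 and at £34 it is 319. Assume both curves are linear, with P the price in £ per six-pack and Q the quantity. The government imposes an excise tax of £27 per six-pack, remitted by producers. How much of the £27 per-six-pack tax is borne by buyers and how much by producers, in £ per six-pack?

Buyers bear £12 per six-pack; producers bear £15 per six-pack.

Demand slope: (277 − 312)/(37 − 30) = -5, so Qd = 462 − 5P.
Supply slope: (319 − 299)/(34 − 29) = 4, so Qs = 4P + 183.
Without the tax, 462 − 5P = 4P + 183 gives 9P = 279, so P* = £31 and Q* = 307.
With the tax collected from producers, supply shifts: Qs = 4(P − 27) + 183.
Solving gives Q = 247 with buyers paying £43 and producers receiving £16 (the £27 wedge).
Burden on buyers: £12; on producers: £15. (They sum to £27.)
The less price-elastic side of the market bears the larger share of a per-unit tax.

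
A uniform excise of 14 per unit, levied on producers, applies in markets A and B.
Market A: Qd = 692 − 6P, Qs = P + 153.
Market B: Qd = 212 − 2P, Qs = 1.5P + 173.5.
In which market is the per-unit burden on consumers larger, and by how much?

Market A: pre-tax P* = 77, Q* = 230; post-tax Q = 218; per-unit burden on consumers = 2.
Market B: pre-tax P* = 11, Q* = 190; post-tax Q = 178; per-unit burden on consumers = 6.
Difference: 2 vs 6 → market B is larger by 4.

Market B, by 4.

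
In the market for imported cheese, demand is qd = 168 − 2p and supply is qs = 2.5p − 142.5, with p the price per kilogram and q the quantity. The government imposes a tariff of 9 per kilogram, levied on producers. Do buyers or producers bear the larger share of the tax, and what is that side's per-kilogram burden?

Without the tax, 168 − 2p = 2.5p − 142.5 gives 4.5p = 310.5, so p* = 69 and q* = 30.
With the tax collected from producers, supply shifts: qs = 2.5(p − 9) − 142.5.
New equilibrium: buyers pay 74, producers receive 65, q = 20. (Wedge: pb − ps = 9.)
Per-kilogram burden: buyers 5, producers 4.
Buyers take the larger share because demand is less price-elastic here (demand slope 2 vs supply slope 2.5).

Buyers bear the larger share: 5 per kilogram.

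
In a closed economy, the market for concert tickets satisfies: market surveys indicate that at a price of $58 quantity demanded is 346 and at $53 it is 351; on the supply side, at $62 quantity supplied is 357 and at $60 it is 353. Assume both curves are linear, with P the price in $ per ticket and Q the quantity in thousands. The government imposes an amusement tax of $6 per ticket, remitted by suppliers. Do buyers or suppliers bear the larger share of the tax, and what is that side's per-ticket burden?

Demand slope: (351 − 346)/(53 − 58) = -1, so Qd = 404 − P.
Supply slope: (353 − 357)/(60 − 62) = 2, so Qs = 2P + 233.
Before the tax: set 404 − P = 2P + 233 → P* = $57, Q* = 347.
With the tax collected from suppliers, supply shifts: Qs = 2(P − 6) + 233.
Solving gives Q = 343 with buyers paying $61 and suppliers receiving $55 (the $6 wedge).
Per-ticket burden: buyers $4, suppliers $2.
Buyers take the larger share because demand is less price-elastic here (demand slope 1 vs supply slope 2).

Buyers bear the larger share: $4 per ticket.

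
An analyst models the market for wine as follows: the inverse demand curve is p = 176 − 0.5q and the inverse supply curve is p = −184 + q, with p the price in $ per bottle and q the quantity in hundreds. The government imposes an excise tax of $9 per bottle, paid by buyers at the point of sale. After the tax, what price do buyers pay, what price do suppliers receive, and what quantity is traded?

Buyers pay $59; suppliers receive $50; quantity = 234.

Rewrite in direct form: qd = 352 − 2p and qs = p + 184.
Without the tax, 352 − 2p = p + 184 gives 3p = 168, so p* = $56 and q* = 240.
With the tax collected from buyers, demand (in seller-price terms) shifts: qd = 352 − 2(p + 9).
New equilibrium: buyers pay $59, suppliers receive $50, q = 234. (Wedge: pb − ps = 9.)
The less price-elastic side of the market bears the larger share of a per-unit tax.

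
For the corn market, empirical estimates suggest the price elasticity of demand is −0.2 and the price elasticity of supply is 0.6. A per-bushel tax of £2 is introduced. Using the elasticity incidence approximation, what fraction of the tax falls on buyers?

Buyers' share ≈ 0.75.

Incidence ratio: buyers' share ≈ εs / (εs + |εd|) = 0.6 / (0.6 + 0.2) = 0.75.
Supply is the more elastic side, so buyers bear the larger share.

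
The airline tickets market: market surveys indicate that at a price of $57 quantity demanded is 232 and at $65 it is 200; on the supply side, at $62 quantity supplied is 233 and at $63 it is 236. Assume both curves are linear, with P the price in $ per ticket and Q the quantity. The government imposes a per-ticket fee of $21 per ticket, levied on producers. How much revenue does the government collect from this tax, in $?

Tax revenue = $3948.

Demand slope: (200 − 232)/(65 − 57) = -4, so Qd = 460 − 4P.
Supply slope: (236 − 233)/(63 − 62) = 3, so Qs = 3P + 47.
Before the tax: set 460 − 4P = 3P + 47 → P* = $59, Q* = 224.
With the tax collected from producers, supply shifts: Qs = 3(P − 21) + 47.
New equilibrium: consumers pay $68, producers receive $47, Q = 188. (Wedge: Pb − Ps = 21.)
Revenue = t · Q = 21 · 188 = $3948.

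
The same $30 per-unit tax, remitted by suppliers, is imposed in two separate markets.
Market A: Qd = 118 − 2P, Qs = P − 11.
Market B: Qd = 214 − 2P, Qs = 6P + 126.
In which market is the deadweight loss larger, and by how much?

Market A: pre-tax P* = $43, Q* = 32; post-tax Q = 12; deadweight loss = $300.
Market B: pre-tax P* = $11, Q* = 192; post-tax Q = 147; deadweight loss = $675.
Difference: $300 vs $675 → market B is larger by $375.

Market B, by $375.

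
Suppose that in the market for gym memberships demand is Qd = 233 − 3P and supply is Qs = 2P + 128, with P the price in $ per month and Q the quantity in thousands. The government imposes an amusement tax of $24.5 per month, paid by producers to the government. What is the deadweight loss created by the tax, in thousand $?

Without the tax, 233 − 3P = 2P + 128 gives 5P = 105, so P* = $21 and Q* = 170.
With the tax collected from producers, supply shifts: Qs = 2(P − 24.5) + 128.
New equilibrium: buyers pay $30.8, producers receive $6.3, Q = 140.6. (Wedge: Pb − Ps = 24.5.)
Quantity falls by |ΔQ| = |170 − 140.6| = 29.4.
DWL = ½ · t · |ΔQ| = ½ · 24.5 · 29.4 = $360.15.

Deadweight loss = $360.15 thousand.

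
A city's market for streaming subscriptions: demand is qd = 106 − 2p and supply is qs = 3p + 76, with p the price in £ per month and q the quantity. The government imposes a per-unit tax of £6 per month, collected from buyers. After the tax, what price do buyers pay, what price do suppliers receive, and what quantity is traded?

Buyers pay £9.6; suppliers receive £3.6; quantity = 86.8.

Before the tax: set 106 − 2p = 3p + 76 → p* = £6, q* = 94.
With the tax collected from buyers, demand (in seller-price terms) shifts: qd = 106 − 2(p + 6).
Solving gives q = 86.8 with buyers paying £9.6 and suppliers receiving £3.6 (the £6 wedge).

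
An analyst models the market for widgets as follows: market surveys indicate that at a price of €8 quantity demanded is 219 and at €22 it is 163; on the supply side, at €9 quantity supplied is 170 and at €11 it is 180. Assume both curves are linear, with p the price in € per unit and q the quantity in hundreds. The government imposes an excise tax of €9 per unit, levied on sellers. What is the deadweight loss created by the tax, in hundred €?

Deadweight loss = €90 hundred.

Demand slope: (163 − 219)/(22 − 8) = -4, so qd = 251 − 4p.
Supply slope: (180 − 170)/(11 − 9) = 5, so qs = 5p + 125.
Without the tax, 251 − 4p = 5p + 125 gives 9p = 126, so p* = €14 and q* = 195.
With the tax collected from sellers, supply shifts: qs = 5(p − 9) + 125.
Solving gives q = 175 with buyers paying €19 and sellers receiving €10 (the €9 wedge).
Quantity falls by |ΔQ| = |195 − 175| = 20.
DWL = ½ · t · |ΔQ| = ½ · 9 · 20 = €90.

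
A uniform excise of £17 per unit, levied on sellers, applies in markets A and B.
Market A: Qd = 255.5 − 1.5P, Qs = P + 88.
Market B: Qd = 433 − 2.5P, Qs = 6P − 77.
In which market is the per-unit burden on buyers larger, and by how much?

Market B, by £5.2.

Market A: pre-tax P* = £67, Q* = 155; post-tax Q = 144.8; per-unit burden on buyers = £6.8.
Market B: pre-tax P* = £60, Q* = 283; post-tax Q = 253; per-unit burden on buyers = £12.
Difference: £6.8 vs £12 → market B is larger by £5.2.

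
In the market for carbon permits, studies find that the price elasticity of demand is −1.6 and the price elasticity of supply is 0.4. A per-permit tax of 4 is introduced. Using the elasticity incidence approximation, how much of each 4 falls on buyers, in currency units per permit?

Buyers bear ≈ 0.8 per permit.

Incidence ratio: buyers' share ≈ εs / (εs + |εd|) = 0.4 / (0.4 + 1.6) = 0.2.
So buyers bear ≈ 0.2 × 4 = 0.8; sellers bear 3.2.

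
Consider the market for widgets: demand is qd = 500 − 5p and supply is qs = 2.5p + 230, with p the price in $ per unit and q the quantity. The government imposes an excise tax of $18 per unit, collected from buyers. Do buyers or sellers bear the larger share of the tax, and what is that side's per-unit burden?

Sellers bear the larger share: $12 per unit.

Before the tax: set 500 − 5p = 2.5p + 230 → p* = $36, q* = 320.
With the tax collected from buyers, demand (in seller-price terms) shifts: qd = 500 − 5(p + 18).
New equilibrium: buyers pay $42, sellers receive $24, q = 290. (Wedge: pb − ps = 18.)
Per-unit burden: buyers $6, sellers $12.
Sellers take the larger share because supply is less price-elastic here (demand slope 5 vs supply slope 2.5).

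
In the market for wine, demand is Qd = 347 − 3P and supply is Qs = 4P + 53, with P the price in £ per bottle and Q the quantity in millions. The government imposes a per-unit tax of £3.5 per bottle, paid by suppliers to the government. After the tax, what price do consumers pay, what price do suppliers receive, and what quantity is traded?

Consumers pay £44; suppliers receive £40.5; quantity = 215.

Before the tax: set 347 − 3P = 4P + 53 → P* = £42, Q* = 221.
With the tax collected from suppliers, supply shifts: Qs = 4(P − 3.5) + 53.
New equilibrium: consumers pay £44, suppliers receive £40.5, Q = 215. (Wedge: Pb − Ps = 3.5.)
The less price-elastic side of the market bears the larger share of a per-unit tax.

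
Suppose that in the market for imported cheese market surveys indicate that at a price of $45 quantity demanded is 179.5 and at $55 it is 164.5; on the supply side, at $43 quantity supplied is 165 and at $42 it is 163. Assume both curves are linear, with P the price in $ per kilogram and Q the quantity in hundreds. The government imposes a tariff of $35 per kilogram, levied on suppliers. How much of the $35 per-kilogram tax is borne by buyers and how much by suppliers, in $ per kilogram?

Demand slope: (164.5 − 179.5)/(55 − 45) = -1.5, so Qd = 247 − 1.5P.
Supply slope: (163 − 165)/(42 − 43) = 2, so Qs = 2P + 79.
Without the tax, 247 − 1.5P = 2P + 79 gives 3.5P = 168, so P* = $48 and Q* = 175.
With the tax collected from suppliers, supply shifts: Qs = 2(P − 35) + 79.
New equilibrium: buyers pay $68, suppliers receive $33, Q = 145. (Wedge: Pb − Ps = 35.)
Burden on buyers: $20; on suppliers: $15. (They sum to $35.)

Buyers bear $20 per kilogram; suppliers bear $15 per kilogram.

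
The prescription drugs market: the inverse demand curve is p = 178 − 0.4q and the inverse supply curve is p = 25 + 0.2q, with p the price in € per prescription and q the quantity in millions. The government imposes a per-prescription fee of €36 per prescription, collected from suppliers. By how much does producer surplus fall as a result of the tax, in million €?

Producer surplus falls by €2700 million.

Inverting to q(p) form: qd = 445 − 2.5p; qs = 5p − 125.
Without the tax, 445 − 2.5p = 5p − 125 gives 7.5p = 570, so p* = €76 and q* = 255.
With the tax collected from suppliers, supply shifts: qs = 5(p − 36) − 125.
Solving gives q = 195 with consumers paying €100 and suppliers receiving €64 (the €36 wedge).
ΔPS is the trapezoid between Q = 195 and Q = 255 of height €12: ½ · (255 + 195) · 12 = €2700.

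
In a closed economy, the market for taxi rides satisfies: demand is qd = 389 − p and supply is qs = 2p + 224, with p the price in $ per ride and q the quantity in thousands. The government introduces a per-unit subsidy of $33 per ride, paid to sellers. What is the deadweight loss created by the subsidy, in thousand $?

Deadweight loss = $363 thousand.

Without the subsidy, 389 − p = 2p + 224 gives 3p = 165, so p* = $55 and q* = 334.
With a per-unit subsidy paid to sellers, each receives p + 33 per unit sold, so supply becomes qs = 2(p + 33) + 224.
Solving gives q = 356 with buyers paying $33 and sellers receiving $66 (the $33 wedge).
Quantity rises by |ΔQ| = |334 − 356| = 22.
DWL = ½ · t · |ΔQ| = ½ · 33 · 22 = $363.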